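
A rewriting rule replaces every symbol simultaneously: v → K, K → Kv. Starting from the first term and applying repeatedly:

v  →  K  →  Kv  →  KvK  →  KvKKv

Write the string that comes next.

Expanding KvKKv: K→Kv, v→K, K→Kv, K→Kv, v→K. Concatenated: Kv K Kv Kv K.

KvKKvKvK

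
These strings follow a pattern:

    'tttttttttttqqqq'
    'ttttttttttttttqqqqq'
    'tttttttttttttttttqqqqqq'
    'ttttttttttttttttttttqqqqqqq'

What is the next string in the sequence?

Term n consists of 3n+2 t's, followed by n+1 q's, where the shown terms are n = 3, 4, 5, 6.
For the next term, n = 7, so the run lengths are 23, 8.

tttttttttttttttttttttttqqqqqqqq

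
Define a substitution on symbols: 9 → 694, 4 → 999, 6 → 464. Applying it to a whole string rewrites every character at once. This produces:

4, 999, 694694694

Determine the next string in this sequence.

Expanding 694694694: 6→464, 9→694, 4→999, 6→464, 9→694, 4→999, 6→464, 9→694, 4→999. Concatenated: 464 694 999 464 694 999 464 694 999.

464694999464694999464694999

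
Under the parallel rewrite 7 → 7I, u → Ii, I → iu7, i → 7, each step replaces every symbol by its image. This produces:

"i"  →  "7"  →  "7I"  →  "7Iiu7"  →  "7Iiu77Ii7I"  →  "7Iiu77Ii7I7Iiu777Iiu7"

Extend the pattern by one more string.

Applying the rule to each of the 21 symbols of 7Iiu77Ii7I7Iiu777Iiu7 gives the pieces 7I iu7 7 Ii 7I 7I iu7 7 7I iu7 7I iu7 7 Ii 7I 7I 7I iu7 7 Ii 7I, which concatenate to the answer.

7Iiu77Ii7I7Iiu777Iiu77Iiu77Ii7I7I7Iiu77Ii7I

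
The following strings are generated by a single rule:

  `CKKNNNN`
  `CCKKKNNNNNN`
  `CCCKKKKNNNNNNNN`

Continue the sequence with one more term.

The n-th term is n-1 C's then n K's then 2n N's, where the shown terms are n = 2, 3, 4.
For the next term, n = 5, so the run lengths are 4, 5, 10.

CCCCKKKKKNNNNNNNNNN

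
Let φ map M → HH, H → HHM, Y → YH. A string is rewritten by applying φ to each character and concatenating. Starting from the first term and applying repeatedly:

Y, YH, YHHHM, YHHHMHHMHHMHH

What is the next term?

Applying the rule to each of the 13 symbols of YHHHMHHMHHMHH gives the pieces YH HHM HHM HHM HH HHM HHM HH HHM HHM HH HHM HHM, which concatenate to the answer.

YHHHMHHMHHMHHHHMHHMHHHHMHHMHHHHMHHM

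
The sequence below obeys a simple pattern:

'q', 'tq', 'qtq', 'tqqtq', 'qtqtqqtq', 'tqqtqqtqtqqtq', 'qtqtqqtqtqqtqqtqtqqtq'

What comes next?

tqqtqqtqtqqtqqtqtqqtqtqqtqqtqtqqtq

This is a Fibonacci-style word recurrence s(k) = s(k−2)·s(k−1): e.g. q·tq = qtq.
The next term joins tqqtqqtqtqqtq and qtqtqqtqtqqtqqtqtqqtq.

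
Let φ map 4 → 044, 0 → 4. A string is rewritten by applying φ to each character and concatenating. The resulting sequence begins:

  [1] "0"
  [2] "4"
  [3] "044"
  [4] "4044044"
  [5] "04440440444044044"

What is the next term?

40440440444044044404404404440440444044044

Applying the rule to each of the 17 symbols of 04440440444044044 gives the pieces 4 044 044 044 4 044 044 4 044 044 044 4 044 044 4 044 044, which concatenate to the answer.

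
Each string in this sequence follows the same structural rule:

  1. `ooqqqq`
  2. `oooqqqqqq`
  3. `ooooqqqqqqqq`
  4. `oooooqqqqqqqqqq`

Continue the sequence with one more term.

Term n consists of n o's, followed by 2n q's, where the shown terms are n = 2, 3, 4, 5.
At n = 6 the blocks have lengths 6, 12.

ooooooqqqqqqqqqqqq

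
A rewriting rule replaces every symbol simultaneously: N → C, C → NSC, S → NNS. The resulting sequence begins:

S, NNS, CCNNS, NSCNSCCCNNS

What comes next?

CNNSNSCCNNSNSCNSCNSCCCNNS

Apply φ to NSCNSCCCNNS symbol by symbol: N→C, S→NNS, C→NSC, N→C, S→NNS, C→NSC, C→NSC, C→NSC, N→C, N→C, S→NNS; joined: C NNS NSC C NNS NSC NSC NSC C C NNS.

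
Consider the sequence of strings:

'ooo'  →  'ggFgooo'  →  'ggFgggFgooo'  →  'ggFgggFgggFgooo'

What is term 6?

The strings grow by a fixed prefix ggFg each time.
From ggFgggFgggFgooo, 2 further steps: ggFgggFgggFgooo → ggFgggFgggFgggFgooo → (answer).

ggFgggFgggFgggFgggFgooo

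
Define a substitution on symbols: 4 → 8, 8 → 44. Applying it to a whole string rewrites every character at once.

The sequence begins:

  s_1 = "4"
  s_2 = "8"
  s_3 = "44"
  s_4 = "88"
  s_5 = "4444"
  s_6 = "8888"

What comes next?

Rewriting each symbol of 8888: 8→44, 8→44, 8→44, 8→44, which concatenates to 44 44 44 44.

44444444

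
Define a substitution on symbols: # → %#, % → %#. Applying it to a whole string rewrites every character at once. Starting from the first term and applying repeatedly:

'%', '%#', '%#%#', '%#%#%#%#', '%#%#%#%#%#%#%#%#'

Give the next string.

Applying the rule to each of the 16 symbols of %#%#%#%#%#%#%#%# gives the pieces %# %# %# %# %# %# %# %# %# %# %# %# %# %# %# %#, which concatenate to the answer.

%#%#%#%#%#%#%#%#%#%#%#%#%#%#%#%#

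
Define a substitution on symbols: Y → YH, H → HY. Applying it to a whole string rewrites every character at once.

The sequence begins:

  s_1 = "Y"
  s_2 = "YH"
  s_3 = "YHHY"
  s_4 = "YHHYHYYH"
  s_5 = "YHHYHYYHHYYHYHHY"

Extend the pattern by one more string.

Rewriting the 16 symbols of YHHYHYYHHYYHYHHY one by one yields YH HY HY YH HY YH YH HY HY YH YH HY YH HY HY YH; concatenated:

YHHYHYYHHYYHYHHYHYYHYHHYYHHYHYYH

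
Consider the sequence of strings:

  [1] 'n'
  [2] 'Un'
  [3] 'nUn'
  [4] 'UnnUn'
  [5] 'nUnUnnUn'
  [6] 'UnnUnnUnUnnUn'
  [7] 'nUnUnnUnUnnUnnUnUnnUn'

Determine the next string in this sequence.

From term 3 onward, concatenate the second-to-last term with the last: n·Un = nUn, Un·nUn = UnnUn, …
The next term joins UnnUnnUnUnnUn and nUnUnnUnUnnUnnUnUnnUn.

UnnUnnUnUnnUnnUnUnnUnUnnUnnUnUnnUn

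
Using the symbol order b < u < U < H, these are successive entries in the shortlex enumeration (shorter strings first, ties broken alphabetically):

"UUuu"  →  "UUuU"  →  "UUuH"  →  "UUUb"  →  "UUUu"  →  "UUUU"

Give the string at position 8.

UUHb

Stepping forward 2 times from UUUU: UUUU → UUUH, then the target.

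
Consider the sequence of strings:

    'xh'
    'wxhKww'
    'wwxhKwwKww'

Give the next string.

Every step adds w to the front and Kww to the end of the previous string.
One more step from wwxhKwwKww gives the answer.

wwwxhKwwKwwKww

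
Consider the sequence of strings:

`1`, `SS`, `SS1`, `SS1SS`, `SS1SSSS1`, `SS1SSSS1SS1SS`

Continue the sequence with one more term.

This is a Fibonacci-style word recurrence s(k) = s(k−1)·s(k−2): e.g. SS·1 = SS1.
The next term joins SS1SSSS1SS1SS and SS1SSSS1.

SS1SSSS1SS1SSSS1SSSS1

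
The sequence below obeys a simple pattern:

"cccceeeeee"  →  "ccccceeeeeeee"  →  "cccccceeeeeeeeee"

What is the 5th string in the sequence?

cccccccceeeeeeeeeeeeee

Term n consists of n+1 c's, followed by 2n e's, where the shown terms are n = 3, 4, 5.
For term 5, n = 7, so the run lengths are 8, 14.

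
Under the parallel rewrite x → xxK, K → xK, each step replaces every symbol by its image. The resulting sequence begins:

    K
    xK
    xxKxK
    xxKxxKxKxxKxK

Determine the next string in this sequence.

Rewriting the 13 symbols of xxKxxKxKxxKxK one by one yields xxK xxK xK xxK xxK xK xxK xK xxK xxK xK xxK xK; concatenated:

xxKxxKxKxxKxxKxKxxKxKxxKxxKxKxxKxK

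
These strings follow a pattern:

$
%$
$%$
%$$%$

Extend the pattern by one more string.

From term 3 onward, concatenate the second-to-last term with the last: $·%$ = $%$, %$·$%$ = %$$%$, …
So term 5 is $%$·%$$%$.

$%$%$$%$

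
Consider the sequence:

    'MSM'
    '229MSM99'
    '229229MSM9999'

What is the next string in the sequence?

Each term wraps the previous one in 229 on the left and 99 on the right.
One more step from 229229MSM9999 gives the answer.

229229229MSM999999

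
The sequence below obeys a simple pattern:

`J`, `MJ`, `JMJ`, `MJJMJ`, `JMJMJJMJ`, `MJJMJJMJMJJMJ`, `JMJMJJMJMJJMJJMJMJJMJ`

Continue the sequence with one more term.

This is a Fibonacci-style word recurrence s(k) = s(k−2)·s(k−1): e.g. J·MJ = JMJ.
The next term joins MJJMJJMJMJJMJ and JMJMJJMJMJJMJJMJMJJMJ.

MJJMJJMJMJJMJJMJMJJMJMJJMJJMJMJJMJ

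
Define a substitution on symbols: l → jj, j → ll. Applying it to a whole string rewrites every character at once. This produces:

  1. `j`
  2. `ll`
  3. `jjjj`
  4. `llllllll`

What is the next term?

jjjjjjjjjjjjjjjj

Expanding llllllll: l→jj, l→jj, l→jj, l→jj, l→jj, l→jj, l→jj, l→jj. Concatenated: jj jj jj jj jj jj jj jj.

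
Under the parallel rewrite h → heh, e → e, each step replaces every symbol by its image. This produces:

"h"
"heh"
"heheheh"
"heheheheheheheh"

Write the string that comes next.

Applying the rule to each of the 15 symbols of heheheheheheheh gives the pieces heh e heh e heh e heh e heh e heh e heh e heh, which concatenate to the answer.

heheheheheheheheheheheheheheheh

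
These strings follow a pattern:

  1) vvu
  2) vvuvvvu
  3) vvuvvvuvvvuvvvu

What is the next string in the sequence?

s(k+1) = s(k)·v·s(k) — each term doubles the last with 'v' between the halves.
So the next term is two copies of vvuvvvuvvvuvvvu with 'v' between the halves.

vvuvvvuvvvuvvvuvvvuvvvuvvvuvvvu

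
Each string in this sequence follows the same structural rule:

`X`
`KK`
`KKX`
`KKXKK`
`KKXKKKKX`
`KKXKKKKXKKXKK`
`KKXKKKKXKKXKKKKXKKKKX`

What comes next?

This is a Fibonacci-style word recurrence s(k) = s(k−1)·s(k−2): e.g. KK·X = KKX.
Continuing: KKXKKKKXKKXKKKKXKKKKX · KKXKKKKXKKXKK gives term 8.

KKXKKKKXKKXKKKKXKKKKXKKXKKKKXKKXKK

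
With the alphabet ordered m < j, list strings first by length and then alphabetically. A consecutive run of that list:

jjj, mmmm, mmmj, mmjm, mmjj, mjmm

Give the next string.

mjmj

Find the rightmost character of mjmm below j, bump it to the next letter, and reset everything to its right to m.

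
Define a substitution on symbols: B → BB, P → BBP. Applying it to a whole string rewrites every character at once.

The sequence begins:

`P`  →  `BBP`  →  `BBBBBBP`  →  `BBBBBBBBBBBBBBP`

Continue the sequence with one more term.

BBBBBBBBBBBBBBBBBBBBBBBBBBBBBBP

Replace each of the 15 characters of BBBBBBBBBBBBBBP in place — BB BB BB BB BB BB BB BB BB BB BB BB BB BB BBP — and concatenate.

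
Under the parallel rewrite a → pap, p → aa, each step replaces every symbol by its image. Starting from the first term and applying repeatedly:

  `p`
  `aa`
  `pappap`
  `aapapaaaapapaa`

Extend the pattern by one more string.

Rewriting the 14 symbols of aapapaaaapapaa one by one yields pap pap aa pap aa pap pap pap pap aa pap aa pap pap; concatenated:

pappapaapapaapappappappapaapapaapappap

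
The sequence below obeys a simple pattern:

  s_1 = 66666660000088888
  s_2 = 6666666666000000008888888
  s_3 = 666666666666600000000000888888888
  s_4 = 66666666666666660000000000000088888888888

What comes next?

6666666666666666666000000000000000008888888888888

Each string has the form 6^{3n+1} 0^{3n-1} 8^{2n+1}, where the shown terms are n = 2, 3, 4, 5.
At n = 6 the blocks have lengths 19, 17, 13.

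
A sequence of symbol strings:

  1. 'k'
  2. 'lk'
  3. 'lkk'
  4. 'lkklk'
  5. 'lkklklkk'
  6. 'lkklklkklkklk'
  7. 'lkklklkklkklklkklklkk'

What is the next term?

lkklklkklkklklkklklkklkklklkklkklk

Each term (from the third on) is the previous term followed by the one before it: term 3 = lk·k = lkk.
The next term joins lkklklkklkklklkklklkk and lkklklkklkklk.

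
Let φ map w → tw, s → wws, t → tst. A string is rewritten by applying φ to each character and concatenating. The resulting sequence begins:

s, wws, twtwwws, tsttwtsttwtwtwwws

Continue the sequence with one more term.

Replace each of the 17 characters of tsttwtsttwtwtwwws in place — tst wws tst tst tw tst wws tst tst tw tst tw tst tw tw tw wws — and concatenate.

tstwwststtsttwtstwwststtsttwtsttwtsttwtwtwwws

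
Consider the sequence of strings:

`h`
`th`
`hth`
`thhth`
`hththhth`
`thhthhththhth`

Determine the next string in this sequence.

This is a Fibonacci-style word recurrence s(k) = s(k−2)·s(k−1): e.g. h·th = hth.
The next term joins hththhth and thhthhththhth.

hththhththhthhththhth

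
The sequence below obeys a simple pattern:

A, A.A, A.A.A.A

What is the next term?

A.A.A.A.A.A.A.A

Every step duplicates the string with '.' between the halves.
One more doubling of A.A.A.A gives the answer.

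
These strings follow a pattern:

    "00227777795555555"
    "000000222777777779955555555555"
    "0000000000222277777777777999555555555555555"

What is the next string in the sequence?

00000000000000222227777777777777799995555555555555555555

Each string has the form 0^{4n-2} 2^{n+1} 7^{3n+2} 9^{n} 5^{4n+3} (n = 1, 2, …).
At n = 4 the blocks have lengths 14, 5, 14, 4, 19.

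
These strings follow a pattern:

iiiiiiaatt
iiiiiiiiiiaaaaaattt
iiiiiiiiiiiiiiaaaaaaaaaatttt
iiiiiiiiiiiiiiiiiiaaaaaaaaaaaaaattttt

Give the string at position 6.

iiiiiiiiiiiiiiiiiiiiiiiiiiaaaaaaaaaaaaaaaaaaaaaattttttt

Reading off run lengths: i runs 6, 10, 14, 18; a runs 2, 6, 10, 14; t runs 2, 3, 4, 5 — each is linear in n (n = 1, 2, …).
Setting n = 6 gives 26, 22, 7 characters in each block.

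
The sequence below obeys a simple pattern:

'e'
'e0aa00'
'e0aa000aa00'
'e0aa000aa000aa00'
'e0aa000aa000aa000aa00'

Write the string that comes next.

The strings grow by a fixed suffix 0aa00 each time.
Applying this once more to e0aa000aa000aa000aa00:

e0aa000aa000aa000aa000aa00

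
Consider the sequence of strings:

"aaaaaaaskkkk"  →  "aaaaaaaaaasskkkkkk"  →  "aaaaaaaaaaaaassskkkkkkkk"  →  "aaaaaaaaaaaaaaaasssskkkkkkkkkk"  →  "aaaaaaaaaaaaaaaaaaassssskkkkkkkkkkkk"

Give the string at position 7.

The n-th term is 3n+1 a's then n-1 s's then 2n k's, where the shown terms are n = 2, 3, 4, 5, 6.
At n = 8 the blocks have lengths 25, 7, 16.

aaaaaaaaaaaaaaaaaaaaaaaaassssssskkkkkkkkkkkkkkkk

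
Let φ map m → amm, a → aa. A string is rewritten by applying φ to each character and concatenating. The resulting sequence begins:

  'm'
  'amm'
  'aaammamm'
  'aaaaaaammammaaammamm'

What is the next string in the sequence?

aaaaaaaaaaaaaaammammaaammammaaaaaaammammaaammamm

Replace each of the 20 characters of aaaaaaammammaaammamm in place — aa aa aa aa aa aa aa amm amm aa amm amm aa aa aa amm amm aa amm amm — and concatenate.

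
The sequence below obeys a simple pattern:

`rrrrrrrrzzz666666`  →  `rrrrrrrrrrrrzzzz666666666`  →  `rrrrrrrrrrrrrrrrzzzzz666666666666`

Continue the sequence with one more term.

Reading off run lengths: r runs 8, 12, 16; z runs 3, 4, 5; 6 runs 6, 9, 12 — each is linear in n, where the shown terms are n = 2, 3, 4.
Setting n = 5 gives 20, 6, 15 characters in each block.

rrrrrrrrrrrrrrrrrrrrzzzzzz666666666666666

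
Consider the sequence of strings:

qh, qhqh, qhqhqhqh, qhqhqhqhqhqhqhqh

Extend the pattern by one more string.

s(k+1) = s(k)·s(k) — each term doubles the last.
Doubling qhqhqhqhqhqhqhqh:

qhqhqhqhqhqhqhqhqhqhqhqhqhqhqhqh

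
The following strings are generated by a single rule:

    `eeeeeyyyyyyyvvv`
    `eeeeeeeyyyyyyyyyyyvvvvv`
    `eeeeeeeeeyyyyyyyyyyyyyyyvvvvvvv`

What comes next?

Each string has the form e^{2n+3} y^{4n+3} v^{2n+1} (n = 1, 2, …).
Setting n = 4 gives 11, 19, 9 characters in each block.

eeeeeeeeeeeyyyyyyyyyyyyyyyyyyyvvvvvvvvv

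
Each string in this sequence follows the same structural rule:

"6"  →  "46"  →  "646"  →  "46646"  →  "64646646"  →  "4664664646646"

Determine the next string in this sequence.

This is a Fibonacci-style word recurrence s(k) = s(k−2)·s(k−1): e.g. 6·46 = 646.
The next term joins 64646646 and 4664664646646.

646466464664664646646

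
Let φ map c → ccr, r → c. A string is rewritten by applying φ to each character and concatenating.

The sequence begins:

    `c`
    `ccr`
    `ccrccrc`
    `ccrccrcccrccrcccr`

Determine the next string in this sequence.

Replace each of the 17 characters of ccrccrcccrccrcccr in place — ccr ccr c ccr ccr c ccr ccr ccr c ccr ccr c ccr ccr ccr c — and concatenate.

ccrccrcccrccrcccrccrccrcccrccrcccrccrccrc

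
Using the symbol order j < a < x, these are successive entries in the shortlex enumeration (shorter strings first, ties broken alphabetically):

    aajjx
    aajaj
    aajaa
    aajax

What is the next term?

Treat aajax as a base-3 numeral over the given alphabet and add one, carrying through any trailing x's.

aajxj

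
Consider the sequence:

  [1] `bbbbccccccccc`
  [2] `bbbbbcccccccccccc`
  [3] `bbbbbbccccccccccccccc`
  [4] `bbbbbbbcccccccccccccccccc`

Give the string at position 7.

Each string has the form b^{n+1} c^{3n}, where the shown terms are n = 3, 4, 5, 6.
Setting n = 9 gives 10, 27 characters in each block.

bbbbbbbbbbccccccccccccccccccccccccccc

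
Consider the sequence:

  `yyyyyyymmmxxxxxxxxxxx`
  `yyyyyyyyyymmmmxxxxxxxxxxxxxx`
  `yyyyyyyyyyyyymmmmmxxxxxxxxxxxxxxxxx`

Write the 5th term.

Each string has the form y^{3n-2} m^{n} x^{3n+2}, where the shown terms are n = 3, 4, 5.
Setting n = 7 gives 19, 7, 23 characters in each block.

yyyyyyyyyyyyyyyyyyymmmmmmmxxxxxxxxxxxxxxxxxxxxxxx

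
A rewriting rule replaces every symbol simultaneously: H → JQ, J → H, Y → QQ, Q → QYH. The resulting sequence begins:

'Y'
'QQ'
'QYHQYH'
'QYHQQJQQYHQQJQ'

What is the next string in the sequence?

Rewriting the 14 symbols of QYHQQJQQYHQQJQ one by one yields QYH QQ JQ QYH QYH H QYH QYH QQ JQ QYH QYH H QYH; concatenated:

QYHQQJQQYHQYHHQYHQYHQQJQQYHQYHHQYH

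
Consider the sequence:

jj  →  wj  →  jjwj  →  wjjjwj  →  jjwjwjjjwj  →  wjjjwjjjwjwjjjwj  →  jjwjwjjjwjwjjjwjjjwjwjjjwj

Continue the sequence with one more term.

wjjjwjjjwjwjjjwjjjwjwjjjwjwjjjwjjjwjwjjjwj

This is a Fibonacci-style word recurrence s(k) = s(k−2)·s(k−1): e.g. jj·wj = jjwj.
The next term joins wjjjwjjjwjwjjjwj and jjwjwjjjwjwjjjwjjjwjwjjjwj.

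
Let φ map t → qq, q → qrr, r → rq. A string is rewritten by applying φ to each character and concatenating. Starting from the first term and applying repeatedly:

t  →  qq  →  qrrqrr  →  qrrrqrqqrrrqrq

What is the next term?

φ(qrrrqrqqrrrqrq) expands symbol-by-symbol to qrr rq rq rq qrr rq qrr qrr rq rq rq qrr rq qrr; joining the 14 pieces gives the next term.

qrrrqrqrqqrrrqqrrqrrrqrqrqqrrrqqrr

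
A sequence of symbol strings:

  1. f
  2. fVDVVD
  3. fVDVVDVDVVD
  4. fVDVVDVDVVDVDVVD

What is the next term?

fVDVVDVDVVDVDVVDVDVVD

Each term is the previous one with VDVVD appended.
So the next term is fVDVVDVDVVDVDVVD·VDVVD.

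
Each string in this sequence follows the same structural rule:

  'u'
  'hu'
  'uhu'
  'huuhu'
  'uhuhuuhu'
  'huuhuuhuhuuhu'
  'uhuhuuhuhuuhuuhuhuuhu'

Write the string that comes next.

Each term (from the third on) is the two preceding terms concatenated in order: term 3 = u·hu = uhu.
Continuing: huuhuuhuhuuhu · uhuhuuhuhuuhuuhuhuuhu gives term 8.

huuhuuhuhuuhuuhuhuuhuhuuhuuhuhuuhu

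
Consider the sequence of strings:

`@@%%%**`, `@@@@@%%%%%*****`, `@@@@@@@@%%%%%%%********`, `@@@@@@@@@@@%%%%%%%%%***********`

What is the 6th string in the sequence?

The n-th term is 3n-1 @'s then 2n+1 %'s then 3n-1 *'s (n = 1, 2, …).
Setting n = 6 gives 17, 13, 17 characters in each block.

@@@@@@@@@@@@@@@@@%%%%%%%%%%%%%*****************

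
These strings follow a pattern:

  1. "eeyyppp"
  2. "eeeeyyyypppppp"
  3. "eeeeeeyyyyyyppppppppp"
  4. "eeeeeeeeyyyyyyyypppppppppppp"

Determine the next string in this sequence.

eeeeeeeeeeyyyyyyyyyyppppppppppppppp

Reading off run lengths: e runs 2, 4, 6, 8; y runs 2, 4, 6, 8; p runs 3, 6, 9, 12 — each is linear in n (n = 1, 2, …).
At n = 5 the blocks have lengths 10, 10, 15.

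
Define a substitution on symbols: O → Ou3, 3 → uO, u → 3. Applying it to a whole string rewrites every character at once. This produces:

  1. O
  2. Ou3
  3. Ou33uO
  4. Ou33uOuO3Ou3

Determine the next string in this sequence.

Ou33uOuO3Ou33Ou3uOOu33uO

Rewriting each symbol of Ou33uOuO3Ou3: O→Ou3, u→3, 3→uO, 3→uO, u→3, O→Ou3, u→3, O→Ou3, 3→uO, O→Ou3, u→3, 3→uO, which concatenates to Ou3 3 uO uO 3 Ou3 3 Ou3 uO Ou3 3 uO.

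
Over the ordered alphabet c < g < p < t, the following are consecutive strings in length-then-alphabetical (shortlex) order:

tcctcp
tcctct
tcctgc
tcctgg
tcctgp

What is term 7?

Stepping forward 2 times from tcctgp: tcctgp → tcctgt, then the target.

tcctpc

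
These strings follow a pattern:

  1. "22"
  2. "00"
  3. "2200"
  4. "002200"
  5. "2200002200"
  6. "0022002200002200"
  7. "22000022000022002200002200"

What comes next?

This is a Fibonacci-style word recurrence s(k) = s(k−2)·s(k−1): e.g. 22·00 = 2200.
Continuing: 0022002200002200 · 22000022000022002200002200 gives term 8.

002200220000220022000022000022002200002200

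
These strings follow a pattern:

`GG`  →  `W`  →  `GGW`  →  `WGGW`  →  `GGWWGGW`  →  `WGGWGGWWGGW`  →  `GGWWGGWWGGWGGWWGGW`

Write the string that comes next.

This is a Fibonacci-style word recurrence s(k) = s(k−2)·s(k−1): e.g. GG·W = GGW.
Continuing: WGGWGGWWGGW · GGWWGGWWGGWGGWWGGW gives term 8.

WGGWGGWWGGWGGWWGGWWGGWGGWWGGW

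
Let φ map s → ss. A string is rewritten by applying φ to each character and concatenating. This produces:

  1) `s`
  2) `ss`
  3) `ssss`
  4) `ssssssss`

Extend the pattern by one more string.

ssssssssssssssss

Rewriting each symbol of ssssssss: s→ss, s→ss, s→ss, s→ss, s→ss, s→ss, s→ss, s→ss, which concatenates to ss ss ss ss ss ss ss ss.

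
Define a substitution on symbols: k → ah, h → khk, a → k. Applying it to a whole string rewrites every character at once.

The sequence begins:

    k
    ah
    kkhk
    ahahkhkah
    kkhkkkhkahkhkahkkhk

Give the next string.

φ(kkhkkkhkahkhkahkkhk) expands symbol-by-symbol to ah ah khk ah ah ah khk ah k khk ah khk ah k khk ah ah khk ah; joining the 19 pieces gives the next term.

ahahkhkahahahkhkahkkhkahkhkahkkhkahahkhkah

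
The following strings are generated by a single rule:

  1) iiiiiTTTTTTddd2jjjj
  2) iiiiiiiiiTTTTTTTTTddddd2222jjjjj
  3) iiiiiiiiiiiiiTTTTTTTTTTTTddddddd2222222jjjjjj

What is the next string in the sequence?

iiiiiiiiiiiiiiiiiTTTTTTTTTTTTTTTddddddddd2222222222jjjjjjj

Term n consists of 4n+1 i's, followed by 3n+3 T's, followed by 2n+1 d's, followed by 3n-2 2's, followed by n+3 j's (n = 1, 2, …).
Setting n = 4 gives 17, 15, 9, 10, 7 characters in each block.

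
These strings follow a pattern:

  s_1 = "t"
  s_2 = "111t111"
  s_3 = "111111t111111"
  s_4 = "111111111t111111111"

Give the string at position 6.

111111111111111t111111111111111

Each term wraps the previous one in 111 on the left and 111 on the right.
From 111111111t111111111, 2 further steps: 111111111t111111111 → 111111111111t111111111111 → (answer).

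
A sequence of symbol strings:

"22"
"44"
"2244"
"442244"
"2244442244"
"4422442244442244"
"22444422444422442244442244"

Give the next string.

Each term (from the third on) is the two preceding terms concatenated in order: term 3 = 22·44 = 2244.
So term 8 is 4422442244442244·22444422444422442244442244.

442244224444224422444422444422442244442244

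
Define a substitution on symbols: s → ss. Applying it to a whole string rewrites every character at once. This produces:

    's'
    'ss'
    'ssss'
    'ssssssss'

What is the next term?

ssssssssssssssss

Expanding ssssssss: s→ss, s→ss, s→ss, s→ss, s→ss, s→ss, s→ss, s→ss. Concatenated: ss ss ss ss ss ss ss ss.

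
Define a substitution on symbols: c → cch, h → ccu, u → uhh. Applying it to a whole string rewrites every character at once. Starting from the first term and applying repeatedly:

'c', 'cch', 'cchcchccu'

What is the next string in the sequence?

Expanding cchcchccu: c→cch, c→cch, h→ccu, c→cch, c→cch, h→ccu, c→cch, c→cch, u→uhh. Concatenated: cch cch ccu cch cch ccu cch cch uhh.

cchcchccucchcchccucchcchuhh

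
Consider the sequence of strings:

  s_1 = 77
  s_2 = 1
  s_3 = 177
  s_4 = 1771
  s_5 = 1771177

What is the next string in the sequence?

17711771771

This is a Fibonacci-style word recurrence s(k) = s(k−1)·s(k−2): e.g. 1·77 = 177.
The next term joins 1771177 and 1771.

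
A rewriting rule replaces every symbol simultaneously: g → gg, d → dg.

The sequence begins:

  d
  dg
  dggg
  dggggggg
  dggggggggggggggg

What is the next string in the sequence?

φ(dggggggggggggggg) expands symbol-by-symbol to dg gg gg gg gg gg gg gg gg gg gg gg gg gg gg gg; joining the 16 pieces gives the next term.

dggggggggggggggggggggggggggggggg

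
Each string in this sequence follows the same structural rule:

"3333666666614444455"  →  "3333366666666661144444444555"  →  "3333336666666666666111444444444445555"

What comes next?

3333333666666666666666611114444444444444455555

Term n consists of n+2 3's, followed by 3n+1 6's, followed by n-1 1's, followed by 3n-1 4's, followed by n 5's, where the shown terms are n = 2, 3, 4.
Setting n = 5 gives 7, 16, 4, 14, 5 characters in each block.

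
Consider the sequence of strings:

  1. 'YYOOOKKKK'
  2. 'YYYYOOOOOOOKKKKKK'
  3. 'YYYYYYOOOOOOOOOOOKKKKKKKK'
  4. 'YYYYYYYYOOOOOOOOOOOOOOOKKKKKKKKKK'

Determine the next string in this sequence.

YYYYYYYYYYOOOOOOOOOOOOOOOOOOOKKKKKKKKKKKK

Reading off run lengths: Y runs 2, 4, 6, 8; O runs 3, 7, 11, 15; K runs 4, 6, 8, 10 — each is linear in n (n = 1, 2, …).
At n = 5 the blocks have lengths 10, 19, 12.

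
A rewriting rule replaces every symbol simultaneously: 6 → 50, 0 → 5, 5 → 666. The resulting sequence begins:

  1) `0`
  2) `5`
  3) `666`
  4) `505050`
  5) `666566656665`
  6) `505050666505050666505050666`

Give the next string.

Rewriting the 27 symbols of 505050666505050666505050666 one by one yields 666 5 666 5 666 5 50 50 50 666 5 666 5 666 5 50 50 50 666 5 666 5 666 5 50 50 50; concatenated:

666566656665505050666566656665505050666566656665505050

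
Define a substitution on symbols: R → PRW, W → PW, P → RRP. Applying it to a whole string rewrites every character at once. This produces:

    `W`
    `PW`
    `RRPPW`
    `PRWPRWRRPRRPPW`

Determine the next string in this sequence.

Rewriting the 14 symbols of PRWPRWRRPRRPPW one by one yields RRP PRW PW RRP PRW PW PRW PRW RRP PRW PRW RRP RRP PW; concatenated:

RRPPRWPWRRPPRWPWPRWPRWRRPPRWPRWRRPRRPPW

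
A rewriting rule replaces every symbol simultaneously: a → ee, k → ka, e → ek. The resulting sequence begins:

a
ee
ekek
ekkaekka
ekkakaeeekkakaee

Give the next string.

Applying the rule to each of the 16 symbols of ekkakaeeekkakaee gives the pieces ek ka ka ee ka ee ek ek ek ka ka ee ka ee ek ek, which concatenate to the answer.

ekkakaeekaeeekekekkakaeekaeeekek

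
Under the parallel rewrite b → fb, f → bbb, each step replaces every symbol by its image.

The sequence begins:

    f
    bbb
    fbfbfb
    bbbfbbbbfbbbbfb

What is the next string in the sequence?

fbfbfbbbbfbfbfbfbbbbfbfbfbfbbbbfb

Applying the rule to each of the 15 symbols of bbbfbbbbfbbbbfb gives the pieces fb fb fb bbb fb fb fb fb bbb fb fb fb fb bbb fb, which concatenate to the answer.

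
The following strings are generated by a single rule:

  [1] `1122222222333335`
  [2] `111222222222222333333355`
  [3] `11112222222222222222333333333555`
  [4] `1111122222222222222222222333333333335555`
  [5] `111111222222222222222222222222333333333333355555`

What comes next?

11111112222222222222222222222222222333333333333333555555

Each string has the form 1^{n} 2^{4n} 3^{2n+1} 5^{n-1}, where the shown terms are n = 2, 3, 4, 5, 6.
Setting n = 7 gives 7, 28, 15, 6 characters in each block.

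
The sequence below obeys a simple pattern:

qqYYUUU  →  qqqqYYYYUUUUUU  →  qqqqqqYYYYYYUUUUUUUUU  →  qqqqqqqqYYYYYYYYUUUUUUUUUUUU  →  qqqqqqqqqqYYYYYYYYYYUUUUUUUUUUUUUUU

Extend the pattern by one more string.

qqqqqqqqqqqqYYYYYYYYYYYYUUUUUUUUUUUUUUUUUU

The n-th term is 2n q's then 2n Y's then 3n U's (n = 1, 2, …).
At n = 6 the blocks have lengths 12, 12, 18.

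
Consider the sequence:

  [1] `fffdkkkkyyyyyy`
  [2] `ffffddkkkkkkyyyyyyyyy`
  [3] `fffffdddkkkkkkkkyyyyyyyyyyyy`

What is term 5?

Reading off run lengths: f runs 3, 4, 5; d runs 1, 2, 3; k runs 4, 6, 8; y runs 6, 9, 12 — each is linear in n (n = 1, 2, …).
At n = 5 the blocks have lengths 7, 5, 12, 18.

fffffffdddddkkkkkkkkkkkkyyyyyyyyyyyyyyyyyy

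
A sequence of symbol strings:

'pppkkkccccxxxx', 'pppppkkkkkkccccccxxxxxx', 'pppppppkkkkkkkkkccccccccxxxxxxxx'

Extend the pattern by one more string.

Each string has the form p^{2n+1} k^{3n} c^{2n+2} x^{2n+2} (n = 1, 2, …).
Setting n = 4 gives 9, 12, 10, 10 characters in each block.

pppppppppkkkkkkkkkkkkccccccccccxxxxxxxxxx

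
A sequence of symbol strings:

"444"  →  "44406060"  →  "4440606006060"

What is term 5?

44406060060600606006060

The strings grow by a fixed suffix 06060 each time.
From 4440606006060, 2 further steps: 4440606006060 → 444060600606006060 → (answer).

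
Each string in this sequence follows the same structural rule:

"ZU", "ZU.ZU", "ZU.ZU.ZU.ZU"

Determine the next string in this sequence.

Every step duplicates the string with '.' between the halves.
Doubling ZU.ZU.ZU.ZU with '.' between the halves:

ZU.ZU.ZU.ZU.ZU.ZU.ZU.ZU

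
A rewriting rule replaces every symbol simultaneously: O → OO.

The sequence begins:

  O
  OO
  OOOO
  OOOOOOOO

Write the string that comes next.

OOOOOOOOOOOOOOOO

Apply φ to OOOOOOOO symbol by symbol: O→OO, O→OO, O→OO, O→OO, O→OO, O→OO, O→OO, O→OO; joined: OO OO OO OO OO OO OO OO.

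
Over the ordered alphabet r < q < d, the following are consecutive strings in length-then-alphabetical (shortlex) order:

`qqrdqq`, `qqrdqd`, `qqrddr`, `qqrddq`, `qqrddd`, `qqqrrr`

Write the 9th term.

qqqrqr

Stepping forward 3 times from qqqrrr: qqqrrr → qqqrrq → qqqrrd, then the target.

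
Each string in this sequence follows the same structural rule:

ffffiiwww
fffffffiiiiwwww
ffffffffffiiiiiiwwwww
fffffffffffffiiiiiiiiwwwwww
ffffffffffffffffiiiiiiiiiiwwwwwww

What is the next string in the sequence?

fffffffffffffffffffiiiiiiiiiiiiwwwwwwww

The n-th term is 3n+1 f's then 2n i's then n+2 w's (n = 1, 2, …).
Setting n = 6 gives 19, 12, 8 characters in each block.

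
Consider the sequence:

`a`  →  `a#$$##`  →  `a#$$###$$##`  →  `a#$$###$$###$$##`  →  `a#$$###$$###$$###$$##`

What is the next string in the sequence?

a#$$###$$###$$###$$###$$##

Each term is the previous one with #$$## appended.
One more step from a#$$###$$###$$###$$## gives the answer.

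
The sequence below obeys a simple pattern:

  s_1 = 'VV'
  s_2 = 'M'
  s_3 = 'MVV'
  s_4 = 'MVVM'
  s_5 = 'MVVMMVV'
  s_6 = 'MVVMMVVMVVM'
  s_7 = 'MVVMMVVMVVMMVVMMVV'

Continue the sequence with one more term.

Each term (from the third on) is the previous term followed by the one before it: term 3 = M·VV = MVV.
Continuing: MVVMMVVMVVMMVVMMVV · MVVMMVVMVVM gives term 8.

MVVMMVVMVVMMVVMMVVMVVMMVVMVVM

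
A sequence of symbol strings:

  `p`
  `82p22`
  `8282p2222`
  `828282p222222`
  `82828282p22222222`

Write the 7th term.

828282828282p222222222222

s(k+1) = 82·s(k)·22, so each term gains 82 as a prefix and 22 as a suffix.
From 82828282p22222222, 2 further steps: 82828282p22222222 → 8282828282p2222222222 → (answer).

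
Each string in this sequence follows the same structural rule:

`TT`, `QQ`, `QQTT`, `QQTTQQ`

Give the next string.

QQTTQQQQTT

This is a Fibonacci-style word recurrence s(k) = s(k−1)·s(k−2): e.g. QQ·TT = QQTT.
So term 5 is QQTTQQ·QQTT.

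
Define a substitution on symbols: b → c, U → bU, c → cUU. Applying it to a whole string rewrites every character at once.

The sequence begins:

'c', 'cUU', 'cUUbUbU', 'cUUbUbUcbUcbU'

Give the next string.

Rewriting the 13 symbols of cUUbUbUcbUcbU one by one yields cUU bU bU c bU c bU cUU c bU cUU c bU; concatenated:

cUUbUbUcbUcbUcUUcbUcUUcbU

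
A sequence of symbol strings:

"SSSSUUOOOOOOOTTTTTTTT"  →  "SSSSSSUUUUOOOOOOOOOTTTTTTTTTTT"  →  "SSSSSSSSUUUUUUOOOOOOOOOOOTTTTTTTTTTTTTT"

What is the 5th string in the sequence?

Reading off run lengths: S runs 4, 6, 8; U runs 2, 4, 6; O runs 7, 9, 11; T runs 8, 11, 14 — each is linear in n, where the shown terms are n = 2, 3, 4.
At n = 6 the blocks have lengths 12, 10, 15, 20.

SSSSSSSSSSSSUUUUUUUUUUOOOOOOOOOOOOOOOTTTTTTTTTTTTTTTTTTTT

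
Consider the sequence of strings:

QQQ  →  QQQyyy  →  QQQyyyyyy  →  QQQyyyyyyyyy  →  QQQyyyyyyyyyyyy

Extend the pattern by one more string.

QQQyyyyyyyyyyyyyyy

Every step adds yyy to the end: s(k+1) = s(k)·yyy.
One more step from QQQyyyyyyyyyyyy gives the answer.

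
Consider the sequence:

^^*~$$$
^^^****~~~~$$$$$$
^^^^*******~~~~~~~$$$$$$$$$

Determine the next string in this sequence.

^^^^^**********~~~~~~~~~~$$$$$$$$$$$$

Reading off run lengths: ^ runs 2, 3, 4; * runs 1, 4, 7; ~ runs 1, 4, 7; $ runs 3, 6, 9 — each is linear in n (n = 1, 2, …).
At n = 4 the blocks have lengths 5, 10, 10, 12.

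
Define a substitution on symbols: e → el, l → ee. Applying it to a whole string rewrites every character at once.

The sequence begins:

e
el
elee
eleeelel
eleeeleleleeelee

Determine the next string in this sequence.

Applying the rule to each of the 16 symbols of eleeeleleleeelee gives the pieces el ee el el el ee el ee el ee el el el ee el el, which concatenate to the answer.

eleeeleleleeeleeeleeeleleleeelel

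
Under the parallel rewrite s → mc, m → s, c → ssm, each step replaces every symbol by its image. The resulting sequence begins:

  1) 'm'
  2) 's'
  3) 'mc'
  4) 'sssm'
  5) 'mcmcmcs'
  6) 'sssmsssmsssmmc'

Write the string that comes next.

mcmcmcsmcmcmcsmcmcmcssssm

φ(sssmsssmsssmmc) expands symbol-by-symbol to mc mc mc s mc mc mc s mc mc mc s s ssm; joining the 14 pieces gives the next term.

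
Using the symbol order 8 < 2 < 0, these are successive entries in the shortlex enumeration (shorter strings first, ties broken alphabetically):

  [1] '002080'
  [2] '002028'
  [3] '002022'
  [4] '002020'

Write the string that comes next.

002008

The successor of 002020 increments the rightmost position that isn't already 0 and resets every position after it to 8.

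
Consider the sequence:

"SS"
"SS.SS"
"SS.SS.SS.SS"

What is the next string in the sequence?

s(k+1) = s(k)·.·s(k) — each term doubles the last with '.' between the halves.
Doubling SS.SS.SS.SS with '.' between the halves:

SS.SS.SS.SS.SS.SS.SS.SS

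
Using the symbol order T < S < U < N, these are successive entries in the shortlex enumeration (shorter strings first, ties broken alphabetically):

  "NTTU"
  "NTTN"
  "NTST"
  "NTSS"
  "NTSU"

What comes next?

Treat NTSU as a base-4 numeral over the given alphabet and add one, carrying through any trailing N's.

NTSN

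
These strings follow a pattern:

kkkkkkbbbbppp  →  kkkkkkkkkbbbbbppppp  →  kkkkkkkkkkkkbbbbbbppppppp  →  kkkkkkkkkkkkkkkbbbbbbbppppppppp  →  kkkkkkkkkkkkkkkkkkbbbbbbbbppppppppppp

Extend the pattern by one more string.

kkkkkkkkkkkkkkkkkkkkkbbbbbbbbbppppppppppppp

Term n consists of 3n+3 k's, followed by n+3 b's, followed by 2n+1 p's (n = 1, 2, …).
Setting n = 6 gives 21, 9, 13 characters in each block.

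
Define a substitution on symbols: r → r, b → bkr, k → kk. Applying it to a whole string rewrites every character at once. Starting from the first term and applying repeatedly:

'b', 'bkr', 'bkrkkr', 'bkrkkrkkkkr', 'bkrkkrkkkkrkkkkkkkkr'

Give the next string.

bkrkkrkkkkrkkkkkkkkrkkkkkkkkkkkkkkkkr

Replace each of the 20 characters of bkrkkrkkkkrkkkkkkkkr in place — bkr kk r kk kk r kk kk kk kk r kk kk kk kk kk kk kk kk r — and concatenate.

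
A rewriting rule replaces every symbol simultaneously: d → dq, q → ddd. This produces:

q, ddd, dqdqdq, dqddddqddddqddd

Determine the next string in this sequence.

Rewriting the 15 symbols of dqddddqddddqddd one by one yields dq ddd dq dq dq dq ddd dq dq dq dq ddd dq dq dq; concatenated:

dqddddqdqdqdqddddqdqdqdqddddqdqdq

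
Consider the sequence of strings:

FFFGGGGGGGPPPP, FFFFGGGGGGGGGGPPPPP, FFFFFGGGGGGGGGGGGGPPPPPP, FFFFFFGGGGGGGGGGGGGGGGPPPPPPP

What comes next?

Each string has the form F^{n} G^{3n-2} P^{n+1}, where the shown terms are n = 3, 4, 5, 6.
At n = 7 the blocks have lengths 7, 19, 8.

FFFFFFFGGGGGGGGGGGGGGGGGGGPPPPPPPP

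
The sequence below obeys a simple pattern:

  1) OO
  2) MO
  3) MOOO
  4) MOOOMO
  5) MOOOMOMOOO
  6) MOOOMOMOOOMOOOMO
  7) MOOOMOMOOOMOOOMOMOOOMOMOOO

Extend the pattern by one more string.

Each term (from the third on) is the previous term followed by the one before it: term 3 = MO·OO = MOOO.
Continuing: MOOOMOMOOOMOOOMOMOOOMOMOOO · MOOOMOMOOOMOOOMO gives term 8.

MOOOMOMOOOMOOOMOMOOOMOMOOOMOOOMOMOOOMOOOMO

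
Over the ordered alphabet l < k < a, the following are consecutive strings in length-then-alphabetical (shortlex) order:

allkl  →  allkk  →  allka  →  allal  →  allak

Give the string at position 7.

alkll

Stepping forward 2 times from allak: allak → allaa, then the target.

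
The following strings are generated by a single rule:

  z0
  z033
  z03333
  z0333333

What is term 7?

The strings grow by a fixed suffix 33 each time.
From z0333333, 3 further steps: z0333333 → z033333333 → z03333333333 → (answer).

z0333333333333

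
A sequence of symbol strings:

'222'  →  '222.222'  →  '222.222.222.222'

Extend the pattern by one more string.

222.222.222.222.222.222.222.222

Every step duplicates the string with '.' between the halves.
So the next term is two copies of 222.222.222.222 with '.' between the halves.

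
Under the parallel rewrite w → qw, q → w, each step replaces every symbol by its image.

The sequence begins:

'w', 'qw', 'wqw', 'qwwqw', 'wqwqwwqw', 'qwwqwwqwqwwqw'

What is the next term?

φ(qwwqwwqwqwwqw) expands symbol-by-symbol to w qw qw w qw qw w qw w qw qw w qw; joining the 13 pieces gives the next term.

wqwqwwqwqwwqwwqwqwwqw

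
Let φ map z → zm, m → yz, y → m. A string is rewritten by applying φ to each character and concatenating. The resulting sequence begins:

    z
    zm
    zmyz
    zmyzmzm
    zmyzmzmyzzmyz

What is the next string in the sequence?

zmyzmzmyzzmyzmzmzmyzmzm

φ(zmyzmzmyzzmyz) expands symbol-by-symbol to zm yz m zm yz zm yz m zm zm yz m zm; joining the 13 pieces gives the next term.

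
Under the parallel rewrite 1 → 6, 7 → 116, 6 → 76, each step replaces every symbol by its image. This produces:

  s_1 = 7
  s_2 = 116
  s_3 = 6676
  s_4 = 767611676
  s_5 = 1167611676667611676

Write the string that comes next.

Rewriting the 19 symbols of 1167611676667611676 one by one yields 6 6 76 116 76 6 6 76 116 76 76 76 116 76 6 6 76 116 76; concatenated:

667611676667611676767611676667611676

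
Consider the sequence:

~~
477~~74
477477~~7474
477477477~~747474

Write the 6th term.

s(k+1) = 477·s(k)·74, so each term gains 477 as a prefix and 74 as a suffix.
From 477477477~~747474, 2 further steps: 477477477~~747474 → 477477477477~~74747474 → (answer).

477477477477477~~7474747474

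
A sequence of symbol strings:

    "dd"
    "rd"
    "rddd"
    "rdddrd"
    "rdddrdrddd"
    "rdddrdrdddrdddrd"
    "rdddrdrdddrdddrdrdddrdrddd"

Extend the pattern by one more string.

This is a Fibonacci-style word recurrence s(k) = s(k−1)·s(k−2): e.g. rd·dd = rddd.
Continuing: rdddrdrdddrdddrdrdddrdrddd · rdddrdrdddrdddrd gives term 8.

rdddrdrdddrdddrdrdddrdrdddrdddrdrdddrdddrd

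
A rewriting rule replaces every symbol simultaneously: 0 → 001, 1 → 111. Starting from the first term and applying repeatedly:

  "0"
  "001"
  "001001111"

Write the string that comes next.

Expanding 001001111: 0→001, 0→001, 1→111, 0→001, 0→001, 1→111, 1→111, 1→111, 1→111. Concatenated: 001 001 111 001 001 111 111 111 111.

001001111001001111111111111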